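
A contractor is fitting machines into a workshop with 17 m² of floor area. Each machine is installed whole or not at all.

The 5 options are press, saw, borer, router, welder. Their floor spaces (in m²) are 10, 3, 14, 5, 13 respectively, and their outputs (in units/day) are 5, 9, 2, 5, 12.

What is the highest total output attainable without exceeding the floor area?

21

Take saw and welder: floor space 3 + 13 = 16 ≤ 17, output 9 + 12 = 21.
No other feasible combination does better.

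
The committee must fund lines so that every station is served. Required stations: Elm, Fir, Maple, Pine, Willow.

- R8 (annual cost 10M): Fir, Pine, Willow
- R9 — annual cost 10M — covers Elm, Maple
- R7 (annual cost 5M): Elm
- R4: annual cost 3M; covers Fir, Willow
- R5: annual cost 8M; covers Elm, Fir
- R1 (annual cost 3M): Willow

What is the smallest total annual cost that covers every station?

Choose R8 and R9: together they cover Elm, Fir, Maple, Pine, Willow — every station.
Total annual cost: 10 + 10 = 20.

20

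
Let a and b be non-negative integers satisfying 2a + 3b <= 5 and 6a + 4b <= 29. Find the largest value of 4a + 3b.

(a,b)=(2,0) is feasible, giving 8.
(a,b)=(1,1) is feasible, giving 7.
The best lattice point is (2,0), giving 8.

8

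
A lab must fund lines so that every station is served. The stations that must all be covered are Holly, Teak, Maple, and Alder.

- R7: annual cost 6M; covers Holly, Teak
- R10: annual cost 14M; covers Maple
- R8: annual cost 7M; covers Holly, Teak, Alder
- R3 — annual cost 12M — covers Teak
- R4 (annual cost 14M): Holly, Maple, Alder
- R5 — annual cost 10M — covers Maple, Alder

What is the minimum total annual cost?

16

The greedy cost-per-new-station heuristic would pick R8 and R5 for 17, but a cheaper cover exists.
Choose R7 and R5: together they cover Holly, Teak, Maple, Alder — every station.
Total annual cost: 6 + 10 = 16.
No cover costs less than 16.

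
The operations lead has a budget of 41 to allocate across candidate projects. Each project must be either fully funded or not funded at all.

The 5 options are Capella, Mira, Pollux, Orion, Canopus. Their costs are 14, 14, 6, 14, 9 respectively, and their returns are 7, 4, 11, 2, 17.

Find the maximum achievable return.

Treat it as a binary knapsack problem.
Allowing fractional choices, the relaxed optimum would be about 38.4, but projects are indivisible.
Capella + Pollux + Canopus: cost 14 + 6 + 9 = 29 ≤ 41, return 7 + 11 + 17 = 35.
Mira + Pollux + Canopus: cost 14 + 6 + 9 = 29 ≤ 41, return 4 + 11 + 17 = 32.
Pollux + Orion + Canopus: cost 6 + 14 + 9 = 29 ≤ 41, return 11 + 2 + 17 = 30.
Best is Capella, Pollux, and Canopus with total return 35.

35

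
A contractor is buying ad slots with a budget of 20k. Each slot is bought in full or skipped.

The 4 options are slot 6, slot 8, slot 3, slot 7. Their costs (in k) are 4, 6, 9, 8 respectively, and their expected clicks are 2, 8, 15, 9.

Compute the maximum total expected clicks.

Take slot 6, slot 8, and slot 3: cost 4 + 6 + 9 = 19 ≤ 20, expected clicks 2 + 8 + 15 = 25.
No other feasible combination does better.

25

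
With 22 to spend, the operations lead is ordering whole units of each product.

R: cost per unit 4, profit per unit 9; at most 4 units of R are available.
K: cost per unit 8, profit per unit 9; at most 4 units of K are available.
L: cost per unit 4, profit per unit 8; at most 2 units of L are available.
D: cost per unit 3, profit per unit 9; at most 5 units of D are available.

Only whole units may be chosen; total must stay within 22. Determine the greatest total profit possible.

This is a bounded integer knapsack.
Take 1×R and 5×D: cost 19 ≤ 22, profit 1·9 + 5·9 = 54.
D has the best ratio (9/3) and is taken to its limit of 5; remaining capacity is filled optimally with the others.

54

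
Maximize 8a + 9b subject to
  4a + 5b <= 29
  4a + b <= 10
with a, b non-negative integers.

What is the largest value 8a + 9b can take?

(a,b)=(1,5): 4·1+5·5=29≤29, 4·1+1·5=9≤10, objective 53.
(a,b)=(0,5): 4·0+5·5=25≤29, 4·0+1·5=5≤10, objective 45.
Maximum is 53 at (a,b)=(1,5).

53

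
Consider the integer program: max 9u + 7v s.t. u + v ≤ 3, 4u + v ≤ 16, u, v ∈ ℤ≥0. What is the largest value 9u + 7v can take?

27

(u,v)=(3,0): 1·3+1·0=3≤3, 4·3+1·0=12≤16, objective 27.
(u,v)=(2,1): 1·2+1·1=3≤3, 4·2+1·1=9≤16, objective 25.
The best lattice point is (3,0), giving 27.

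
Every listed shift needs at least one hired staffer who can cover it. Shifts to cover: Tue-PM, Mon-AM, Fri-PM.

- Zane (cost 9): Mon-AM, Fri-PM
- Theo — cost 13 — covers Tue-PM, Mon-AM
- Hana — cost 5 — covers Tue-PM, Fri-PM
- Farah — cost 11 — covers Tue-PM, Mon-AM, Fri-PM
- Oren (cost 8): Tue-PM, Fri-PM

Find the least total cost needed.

11

This is a weighted set-cover instance.
The greedy cost-per-new-shift heuristic would pick Hana and Zane for 14, but a cheaper cover exists.
Farah alone covers Tue-PM, Mon-AM, Fri-PM — every shift.
Total cost: 11.
No cover costs less than 11.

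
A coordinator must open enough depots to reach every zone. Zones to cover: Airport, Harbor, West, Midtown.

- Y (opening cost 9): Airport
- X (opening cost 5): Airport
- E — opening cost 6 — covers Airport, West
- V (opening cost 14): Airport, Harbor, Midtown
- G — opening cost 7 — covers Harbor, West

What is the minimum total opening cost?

Choose E and V: together they cover Airport, Harbor, West, Midtown — every zone.
Total opening cost: 6 + 14 = 20.

20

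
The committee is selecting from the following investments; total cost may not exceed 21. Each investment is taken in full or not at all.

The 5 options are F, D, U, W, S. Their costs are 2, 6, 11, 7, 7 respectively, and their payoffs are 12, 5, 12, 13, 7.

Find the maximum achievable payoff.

Treat it as a binary knapsack problem.
Allowing fractional choices, the relaxed optimum would be about 38.0, but investments are indivisible.
F + W + S: cost 2 + 7 + 7 = 16 ≤ 21, payoff 12 + 13 + 7 = 32.
F + U + S: cost 2 + 11 + 7 = 20 ≤ 21, payoff 12 + 12 + 7 = 31.
F + U + W: cost 2 + 11 + 7 = 20 ≤ 21, payoff 12 + 12 + 13 = 37.
Best is F, U, and W with total payoff 37.

37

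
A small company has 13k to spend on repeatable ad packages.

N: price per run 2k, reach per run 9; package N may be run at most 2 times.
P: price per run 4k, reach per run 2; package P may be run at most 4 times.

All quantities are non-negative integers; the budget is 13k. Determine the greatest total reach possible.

22

Take 2×N and 2×P: price 12 ≤ 13, reach 2·9 + 2·2 = 22.
N has the best ratio (9/2) and is taken to its limit of 2; remaining capacity is filled optimally with the others.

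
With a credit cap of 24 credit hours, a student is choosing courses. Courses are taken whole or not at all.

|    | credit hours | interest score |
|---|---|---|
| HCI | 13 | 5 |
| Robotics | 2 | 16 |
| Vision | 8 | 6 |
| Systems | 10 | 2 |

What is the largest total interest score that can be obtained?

This is an integer program with binary decision variables.
Allowing fractional choices, the relaxed optimum would be about 27.2, but courses are indivisible.
Robotics + Vision + Systems: credit hours 2 + 8 + 10 = 20 ≤ 24, interest score 16 + 6 + 2 = 24.
HCI + Robotics + Vision: credit hours 13 + 2 + 8 = 23 ≤ 24, interest score 5 + 16 + 6 = 27.
Best is HCI, Robotics, and Vision with total interest score 27.

27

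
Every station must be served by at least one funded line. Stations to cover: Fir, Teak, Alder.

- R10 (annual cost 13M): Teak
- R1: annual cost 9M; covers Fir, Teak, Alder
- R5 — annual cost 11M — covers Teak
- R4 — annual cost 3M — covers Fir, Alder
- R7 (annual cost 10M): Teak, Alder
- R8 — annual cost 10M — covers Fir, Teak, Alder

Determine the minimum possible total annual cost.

9

This is a weighted set-cover instance.
The greedy cost-per-new-station heuristic would pick R4 and R1 for 12, but a cheaper cover exists.
R1 alone covers Fir, Teak, Alder — every station.
Total annual cost: 9.
No cover costs less than 9.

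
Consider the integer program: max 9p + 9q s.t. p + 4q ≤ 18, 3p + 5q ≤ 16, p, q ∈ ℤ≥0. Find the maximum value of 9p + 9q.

45

(p,q)=(5,0) is feasible, giving 45.
(p,q)=(4,0) is feasible, giving 36.
Maximum is 45 at (p,q)=(5,0).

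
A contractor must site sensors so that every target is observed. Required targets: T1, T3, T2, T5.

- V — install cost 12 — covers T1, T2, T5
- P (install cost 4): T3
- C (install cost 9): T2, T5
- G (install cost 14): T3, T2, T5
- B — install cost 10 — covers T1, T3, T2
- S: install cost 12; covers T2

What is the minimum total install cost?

The greedy cost-per-new-target heuristic would pick B and C for 19, but a cheaper cover exists.
Choose V and P: together they cover T1, T3, T2, T5 — every target.
Total install cost: 12 + 4 = 16.
No cover costs less than 16.

16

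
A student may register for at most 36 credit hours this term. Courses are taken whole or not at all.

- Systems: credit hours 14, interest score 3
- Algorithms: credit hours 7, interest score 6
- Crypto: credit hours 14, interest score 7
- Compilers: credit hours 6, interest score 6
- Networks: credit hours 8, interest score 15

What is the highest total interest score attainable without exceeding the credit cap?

34

Crypto + Compilers + Networks: credit hours 14 + 6 + 8 = 28 ≤ 36, interest score 7 + 6 + 15 = 28.
Systems + Algorithms + Compilers + Networks: credit hours 14 + 7 + 6 + 8 = 35 ≤ 36, interest score 3 + 6 + 6 + 15 = 30.
Algorithms + Crypto + Compilers + Networks: credit hours 7 + 14 + 6 + 8 = 35 ≤ 36, interest score 6 + 7 + 6 + 15 = 34.
Best is Algorithms, Crypto, Compilers, and Networks with total interest score 34.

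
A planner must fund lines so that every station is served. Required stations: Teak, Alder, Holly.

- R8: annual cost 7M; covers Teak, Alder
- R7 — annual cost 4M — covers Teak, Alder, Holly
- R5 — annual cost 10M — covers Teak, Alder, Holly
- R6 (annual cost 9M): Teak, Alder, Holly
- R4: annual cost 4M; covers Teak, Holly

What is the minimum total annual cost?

This is a weighted set-cover instance.
R7 alone covers Teak, Alder, Holly — every station.
Total annual cost: 4.
No cover costs less than 4.

4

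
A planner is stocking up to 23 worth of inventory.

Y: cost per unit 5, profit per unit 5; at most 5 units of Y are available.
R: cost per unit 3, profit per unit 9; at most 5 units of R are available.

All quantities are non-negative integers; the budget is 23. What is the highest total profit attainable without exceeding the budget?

This is a bounded integer knapsack.
1×Y and 5×R: cost 20 ≤ 23, profit 1·5 + 5·9 = 50.
2×Y and 4×R: cost 22 ≤ 23, profit 2·5 + 4·9 = 46.
Best is 50.

50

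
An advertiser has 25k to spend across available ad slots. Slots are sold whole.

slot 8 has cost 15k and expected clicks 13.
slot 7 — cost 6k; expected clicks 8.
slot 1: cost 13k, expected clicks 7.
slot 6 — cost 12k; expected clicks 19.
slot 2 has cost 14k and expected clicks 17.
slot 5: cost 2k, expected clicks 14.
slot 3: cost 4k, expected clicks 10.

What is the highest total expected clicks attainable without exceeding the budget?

51

This is an integer program with binary decision variables.
slot 7 + slot 6 + slot 5 + slot 3: cost 6 + 12 + 2 + 4 = 24 ≤ 25, expected clicks 8 + 19 + 14 + 10 = 51.
slot 7 + slot 6 + slot 5: cost 6 + 12 + 2 = 20 ≤ 25, expected clicks 8 + 19 + 14 = 41.
slot 6 + slot 5 + slot 3: cost 12 + 2 + 4 = 18 ≤ 25, expected clicks 19 + 14 + 10 = 43.
Best is slot 7, slot 6, slot 5, and slot 3 with total expected clicks 51.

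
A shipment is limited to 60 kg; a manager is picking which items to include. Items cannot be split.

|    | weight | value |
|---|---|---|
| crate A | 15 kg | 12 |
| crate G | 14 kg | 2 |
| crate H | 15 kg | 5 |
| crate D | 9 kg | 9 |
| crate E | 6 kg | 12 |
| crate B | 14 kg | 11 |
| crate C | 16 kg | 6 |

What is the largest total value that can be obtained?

50

crate A + crate G + crate D + crate E + crate B: weight 15 + 14 + 9 + 6 + 14 = 58 ≤ 60, value 12 + 2 + 9 + 12 + 11 = 46.
crate A + crate H + crate D + crate E + crate B: weight 15 + 15 + 9 + 6 + 14 = 59 ≤ 60, value 12 + 5 + 9 + 12 + 11 = 49.
crate A + crate D + crate E + crate B + crate C: weight 15 + 9 + 6 + 14 + 16 = 60 ≤ 60, value 12 + 9 + 12 + 11 + 6 = 50.
Best is crate A, crate D, crate E, crate B, and crate C with total value 50.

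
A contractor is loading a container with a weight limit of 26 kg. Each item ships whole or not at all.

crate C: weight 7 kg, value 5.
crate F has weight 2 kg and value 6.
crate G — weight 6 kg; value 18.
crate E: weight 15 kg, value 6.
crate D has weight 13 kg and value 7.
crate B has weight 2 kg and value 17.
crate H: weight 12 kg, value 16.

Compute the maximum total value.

This is a 0-1 knapsack instance.
Allowing fractional choices, the relaxed optimum would be about 59.9, but items are indivisible.
crate G + crate B + crate H: weight 6 + 2 + 12 = 20 ≤ 26, value 18 + 17 + 16 = 51.
crate F + crate G + crate B + crate H: weight 2 + 6 + 2 + 12 = 22 ≤ 26, value 6 + 18 + 17 + 16 = 57.
crate F + crate G + crate D + crate B: weight 2 + 6 + 13 + 2 = 23 ≤ 26, value 6 + 18 + 7 + 17 = 48.
Best is crate F, crate G, crate B, and crate H with total value 57.

57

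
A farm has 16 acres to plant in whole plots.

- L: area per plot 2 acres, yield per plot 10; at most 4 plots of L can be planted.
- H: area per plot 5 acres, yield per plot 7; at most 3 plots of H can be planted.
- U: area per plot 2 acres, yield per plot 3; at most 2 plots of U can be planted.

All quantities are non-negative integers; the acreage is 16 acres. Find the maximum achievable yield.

50

Take 4×L, 1×H, and 1×U: area 15 ≤ 16, yield 4·10 + 1·7 + 1·3 = 50.
L has the best ratio (10/2) and is taken to its limit of 4; remaining capacity is filled optimally with the others.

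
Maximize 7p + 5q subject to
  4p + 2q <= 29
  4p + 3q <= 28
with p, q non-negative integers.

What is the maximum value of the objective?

49

(p,q)=(7,0): 4·7+2·0=28≤29, 4·7+3·0=28≤28, objective 49.
(p,q)=(6,1): 4·6+2·1=26≤29, 4·6+3·1=27≤28, objective 47.
(p,q)=(6,0): 4·6+2·0=24≤29, 4·6+3·0=24≤28, objective 42.
No feasible integer point exceeds 49.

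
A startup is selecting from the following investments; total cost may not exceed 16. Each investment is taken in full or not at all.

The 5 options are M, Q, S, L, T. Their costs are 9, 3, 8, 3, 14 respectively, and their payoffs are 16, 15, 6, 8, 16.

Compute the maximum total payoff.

Allowing fractional choices, the relaxed optimum would be about 40.1, but investments are indivisible.
M + Q + L: cost 9 + 3 + 3 = 15 ≤ 16, payoff 16 + 15 + 8 = 39.
M + Q: cost 9 + 3 = 12 ≤ 16, payoff 16 + 15 = 31.
Q + S + L: cost 3 + 8 + 3 = 14 ≤ 16, payoff 15 + 6 + 8 = 29.
Best is M, Q, and L with total payoff 39.

39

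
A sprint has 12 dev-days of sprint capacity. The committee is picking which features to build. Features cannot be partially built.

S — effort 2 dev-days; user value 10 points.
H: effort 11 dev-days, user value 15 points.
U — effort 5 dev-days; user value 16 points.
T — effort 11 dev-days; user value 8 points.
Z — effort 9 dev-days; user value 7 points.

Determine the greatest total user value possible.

26

Take S and U: effort 2 + 5 = 7 ≤ 12, user value 10 + 16 = 26.
No other feasible combination does better.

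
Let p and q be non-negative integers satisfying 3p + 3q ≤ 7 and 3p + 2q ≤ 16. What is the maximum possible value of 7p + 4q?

(p,q)=(2,0) is feasible, giving 14.
(p,q)=(1,1) is feasible, giving 11.
Maximum is 14 at (p,q)=(2,0).

14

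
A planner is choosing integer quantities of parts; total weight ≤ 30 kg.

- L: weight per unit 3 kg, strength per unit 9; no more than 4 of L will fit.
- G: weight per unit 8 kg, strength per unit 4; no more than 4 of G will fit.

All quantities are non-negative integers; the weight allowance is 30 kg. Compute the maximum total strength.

L has the best ratio (9/3); taking only L gives at most 4×9 = 36 (stopped by the supply cap of 4).
Mixing does better — 4×L and 2×G: weight 28 ≤ 30, strength 4·9 + 2·4 = 44.

44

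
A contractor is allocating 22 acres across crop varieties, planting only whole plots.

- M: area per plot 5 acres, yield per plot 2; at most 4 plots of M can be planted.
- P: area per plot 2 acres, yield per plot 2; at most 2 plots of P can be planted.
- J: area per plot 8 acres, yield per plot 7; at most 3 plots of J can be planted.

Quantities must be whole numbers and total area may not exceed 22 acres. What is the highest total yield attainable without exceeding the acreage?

1×P and 2×J: area 18 ≤ 22, yield 1·2 + 2·7 = 16.
2×P and 2×J: area 20 ≤ 22, yield 2·2 + 2·7 = 18.
Best is 18.

18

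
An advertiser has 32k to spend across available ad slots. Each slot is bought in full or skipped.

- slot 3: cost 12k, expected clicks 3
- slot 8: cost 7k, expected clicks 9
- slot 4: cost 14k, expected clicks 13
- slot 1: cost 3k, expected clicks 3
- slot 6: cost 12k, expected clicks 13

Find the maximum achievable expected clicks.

Take slot 4, slot 1, and slot 6: cost 14 + 3 + 12 = 29 ≤ 32, expected clicks 13 + 3 + 13 = 29.
No other feasible combination does better.

29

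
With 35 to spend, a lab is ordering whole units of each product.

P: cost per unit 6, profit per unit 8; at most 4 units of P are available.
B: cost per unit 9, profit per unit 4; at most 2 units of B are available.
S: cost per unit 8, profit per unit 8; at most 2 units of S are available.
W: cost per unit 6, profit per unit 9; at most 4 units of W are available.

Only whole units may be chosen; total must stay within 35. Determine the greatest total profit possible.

44

1×P and 4×W: cost 30 ≤ 35, profit 1·8 + 4·9 = 44.
1×S and 4×W: cost 32 ≤ 35, profit 1·8 + 4·9 = 44.
Best is 44.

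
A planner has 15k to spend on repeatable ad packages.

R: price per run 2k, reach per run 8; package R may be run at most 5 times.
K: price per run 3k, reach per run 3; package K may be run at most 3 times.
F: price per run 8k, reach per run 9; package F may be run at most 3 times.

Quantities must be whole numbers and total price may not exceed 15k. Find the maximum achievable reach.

This is a bounded integer knapsack.
5×R and 1×K: price 13 ≤ 15, reach 5·8 + 1·3 = 43.
5×R: price 10 ≤ 15, reach 5·8 = 40.
Best is 43.

43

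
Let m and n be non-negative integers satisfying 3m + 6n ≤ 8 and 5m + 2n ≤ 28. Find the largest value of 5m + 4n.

(m,n)=(2,0): 3·2+6·0=6≤8, 5·2+2·0=10≤28, objective 10.
(m,n)=(1,0): 3·1+6·0=3≤8, 5·1+2·0=5≤28, objective 5.
No feasible integer point exceeds 10.

10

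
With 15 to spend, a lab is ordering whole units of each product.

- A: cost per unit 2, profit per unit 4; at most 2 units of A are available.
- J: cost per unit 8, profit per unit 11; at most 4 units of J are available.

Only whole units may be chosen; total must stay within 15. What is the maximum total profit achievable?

19

A has the best ratio (4/2); taking only A gives at most 2×4 = 8 (stopped by the supply cap of 2).
Mixing does better — 2×A and 1×J: cost 12 ≤ 15, profit 2·4 + 1·11 = 19.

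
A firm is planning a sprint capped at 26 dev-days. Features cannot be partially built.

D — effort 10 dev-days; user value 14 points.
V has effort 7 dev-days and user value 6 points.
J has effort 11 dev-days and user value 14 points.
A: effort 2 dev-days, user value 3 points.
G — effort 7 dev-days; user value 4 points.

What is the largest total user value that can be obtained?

31

D + J + A: effort 10 + 11 + 2 = 23 ≤ 26, user value 14 + 14 + 3 = 31.
D + J: effort 10 + 11 = 21 ≤ 26, user value 14 + 14 = 28.
Best is D, J, and A with total user value 31.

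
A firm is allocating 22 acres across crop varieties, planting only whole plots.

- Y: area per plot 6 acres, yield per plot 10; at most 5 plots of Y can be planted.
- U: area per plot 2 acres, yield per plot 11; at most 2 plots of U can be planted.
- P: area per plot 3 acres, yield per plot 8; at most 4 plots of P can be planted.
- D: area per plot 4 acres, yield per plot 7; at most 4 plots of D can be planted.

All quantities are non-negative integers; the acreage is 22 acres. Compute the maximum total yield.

U has the best ratio (11/2); taking only U gives at most 2×11 = 22 (stopped by the supply cap of 2).
Mixing does better — 1×Y, 2×U, and 4×P: area 22 ≤ 22, yield 1·10 + 2·11 + 4·8 = 64.

64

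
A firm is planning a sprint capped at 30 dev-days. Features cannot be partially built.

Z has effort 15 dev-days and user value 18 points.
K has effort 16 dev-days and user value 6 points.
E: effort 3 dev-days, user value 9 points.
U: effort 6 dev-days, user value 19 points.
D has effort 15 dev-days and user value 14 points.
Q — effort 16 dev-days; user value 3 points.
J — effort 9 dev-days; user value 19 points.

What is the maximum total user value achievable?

56

Allowing fractional choices, the relaxed optimum would be about 61.4, but features are indivisible.
Z + U + J: effort 15 + 6 + 9 = 30 ≤ 30, user value 18 + 19 + 19 = 56.
E + U + J: effort 3 + 6 + 9 = 18 ≤ 30, user value 9 + 19 + 19 = 47.
U + D + J: effort 6 + 15 + 9 = 30 ≤ 30, user value 19 + 14 + 19 = 52.
Best is Z, U, and J with total user value 56.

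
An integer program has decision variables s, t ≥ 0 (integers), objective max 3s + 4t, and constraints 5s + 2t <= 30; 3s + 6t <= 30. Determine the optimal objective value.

(s,t)=(4,3): 5·4+2·3=26≤30, 3·4+6·3=30≤30, objective 24.
(s,t)=(5,2): 5·5+2·2=29≤30, 3·5+6·2=27≤30, objective 23.
(s,t)=(3,3): 5·3+2·3=21≤30, 3·3+6·3=27≤30, objective 21.
(s,t)=(4,2): 5·4+2·2=24≤30, 3·4+6·2=24≤30, objective 20.
Maximum is 24 at (s,t)=(4,3).

24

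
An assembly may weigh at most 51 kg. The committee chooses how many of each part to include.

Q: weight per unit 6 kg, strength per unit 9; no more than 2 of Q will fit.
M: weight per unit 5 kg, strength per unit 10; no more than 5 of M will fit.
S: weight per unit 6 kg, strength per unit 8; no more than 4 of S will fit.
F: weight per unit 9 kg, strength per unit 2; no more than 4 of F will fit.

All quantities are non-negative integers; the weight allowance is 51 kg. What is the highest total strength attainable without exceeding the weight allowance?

84

This is a bounded integer knapsack.
M has the best ratio (10/5); taking only M gives at most 5×10 = 50 (stopped by the supply cap of 5).
Mixing does better — 2×Q, 5×M, and 2×S: weight 49 ≤ 51, strength 2·9 + 5·10 + 2·8 = 84.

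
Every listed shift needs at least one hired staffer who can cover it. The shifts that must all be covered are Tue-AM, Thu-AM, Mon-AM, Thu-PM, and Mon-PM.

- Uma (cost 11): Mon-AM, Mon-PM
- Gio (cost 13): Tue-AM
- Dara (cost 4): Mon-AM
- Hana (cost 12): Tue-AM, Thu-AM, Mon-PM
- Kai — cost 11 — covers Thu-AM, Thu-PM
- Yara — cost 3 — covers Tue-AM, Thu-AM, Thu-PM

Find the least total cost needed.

14

This is an integer covering problem.
The greedy cost-per-new-shift heuristic would pick Yara, Dara, and Uma for 18, but a cheaper cover exists.
Choose Uma and Yara: together they cover Tue-AM, Thu-AM, Mon-AM, Thu-PM, Mon-PM — every shift.
Total cost: 11 + 3 = 14.
No cover costs less than 14.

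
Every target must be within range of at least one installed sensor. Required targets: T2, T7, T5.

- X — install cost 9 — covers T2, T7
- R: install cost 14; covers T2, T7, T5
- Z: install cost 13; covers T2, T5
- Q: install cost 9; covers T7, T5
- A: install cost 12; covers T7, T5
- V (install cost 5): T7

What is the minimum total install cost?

14

The greedy cost-per-new-target heuristic would pick X and Q for 18, but a cheaper cover exists.
R alone covers T2, T7, T5 — every target.
Total install cost: 14.
No cover costs less than 14.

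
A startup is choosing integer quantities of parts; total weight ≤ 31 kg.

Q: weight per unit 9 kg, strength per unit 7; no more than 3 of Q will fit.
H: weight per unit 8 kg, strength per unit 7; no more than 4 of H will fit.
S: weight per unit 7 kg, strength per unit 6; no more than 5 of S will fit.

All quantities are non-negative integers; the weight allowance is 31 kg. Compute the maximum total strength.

27

Take 3×H and 1×S: weight 31 ≤ 31, strength 3·7 + 1·6 = 27.
No other integer combination yields more.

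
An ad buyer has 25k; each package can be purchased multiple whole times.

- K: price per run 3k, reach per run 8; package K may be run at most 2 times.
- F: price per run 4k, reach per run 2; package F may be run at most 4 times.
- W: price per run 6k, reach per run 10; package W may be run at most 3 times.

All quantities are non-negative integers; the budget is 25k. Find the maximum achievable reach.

K has the best ratio (8/3); taking only K gives at most 2×8 = 16 (stopped by the supply cap of 2).
Mixing does better — 2×K and 3×W: price 24 ≤ 25, reach 2·8 + 3·10 = 46.

46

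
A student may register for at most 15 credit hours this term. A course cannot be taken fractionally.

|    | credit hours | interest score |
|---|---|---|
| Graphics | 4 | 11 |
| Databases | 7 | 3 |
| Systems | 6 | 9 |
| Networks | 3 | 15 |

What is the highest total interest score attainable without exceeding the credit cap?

Graphics + Networks: credit hours 4 + 3 = 7 ≤ 15, interest score 11 + 15 = 26.
Graphics + Systems + Networks: credit hours 4 + 6 + 3 = 13 ≤ 15, interest score 11 + 9 + 15 = 35.
Graphics + Databases + Networks: credit hours 4 + 7 + 3 = 14 ≤ 15, interest score 11 + 3 + 15 = 29.
Best is Graphics, Systems, and Networks with total interest score 35.

35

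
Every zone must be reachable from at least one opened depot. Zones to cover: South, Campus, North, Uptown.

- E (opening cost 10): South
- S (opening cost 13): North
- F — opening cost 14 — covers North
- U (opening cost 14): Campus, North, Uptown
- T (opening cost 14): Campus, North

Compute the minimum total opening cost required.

24

Choose E and U: together they cover South, Campus, North, Uptown — every zone.
Total opening cost: 10 + 14 = 24.
No cover costs less than 24.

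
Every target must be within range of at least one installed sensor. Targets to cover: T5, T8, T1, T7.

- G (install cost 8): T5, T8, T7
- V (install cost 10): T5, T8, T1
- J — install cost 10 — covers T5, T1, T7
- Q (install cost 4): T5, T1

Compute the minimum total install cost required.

12

Choose G and Q: together they cover T5, T8, T1, T7 — every target.
Total install cost: 8 + 4 = 12.
No cover costs less than 12.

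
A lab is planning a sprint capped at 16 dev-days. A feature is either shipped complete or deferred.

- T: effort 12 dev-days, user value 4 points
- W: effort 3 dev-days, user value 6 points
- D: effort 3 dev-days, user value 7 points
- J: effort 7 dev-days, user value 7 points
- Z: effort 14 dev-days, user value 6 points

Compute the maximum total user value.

20

Allowing fractional choices, the relaxed optimum would be about 21.3, but features are indivisible.
W + D: effort 3 + 3 = 6 ≤ 16, user value 6 + 7 = 13.
D + J: effort 3 + 7 = 10 ≤ 16, user value 7 + 7 = 14.
W + D + J: effort 3 + 3 + 7 = 13 ≤ 16, user value 6 + 7 + 7 = 20.
Best is W, D, and J with total user value 20.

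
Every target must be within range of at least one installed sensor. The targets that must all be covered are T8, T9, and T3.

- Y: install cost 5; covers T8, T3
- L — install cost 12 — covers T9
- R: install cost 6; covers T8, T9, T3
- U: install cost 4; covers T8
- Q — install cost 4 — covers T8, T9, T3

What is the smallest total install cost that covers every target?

This is an integer covering problem.
Q alone covers T8, T9, T3 — every target.
Total install cost: 4.
No cover costs less than 4.

4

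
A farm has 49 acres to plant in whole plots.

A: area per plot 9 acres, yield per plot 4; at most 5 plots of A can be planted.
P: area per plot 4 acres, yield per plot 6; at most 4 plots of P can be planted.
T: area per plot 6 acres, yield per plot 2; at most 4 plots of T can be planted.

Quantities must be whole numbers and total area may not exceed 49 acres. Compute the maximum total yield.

3×A, 4×P, and 1×T: area 49 ≤ 49, yield 3·4 + 4·6 + 1·2 = 38.
1×A, 4×P, and 4×T: area 49 ≤ 49, yield 1·4 + 4·6 + 4·2 = 36.
Best is 38.

38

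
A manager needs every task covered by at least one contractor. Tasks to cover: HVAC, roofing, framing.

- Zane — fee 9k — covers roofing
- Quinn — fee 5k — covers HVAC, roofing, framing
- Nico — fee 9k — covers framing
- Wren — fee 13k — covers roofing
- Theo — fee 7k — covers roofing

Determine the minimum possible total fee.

Quinn alone covers HVAC, roofing, framing — every task.
Total fee: 5.
No cover costs less than 5.

5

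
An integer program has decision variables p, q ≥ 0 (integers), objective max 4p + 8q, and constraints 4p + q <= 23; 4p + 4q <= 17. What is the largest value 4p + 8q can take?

The continuous relaxation peaks at (0, 4.25) with value 34.00; rounding to a feasible lattice point costs some objective.
(p,q)=(0,4): 4·0+1·4=4≤23, 4·0+4·4=16≤17, objective 32.
(p,q)=(1,3): 4·1+1·3=7≤23, 4·1+4·3=16≤17, objective 28.
(p,q)=(0,3): 4·0+1·3=3≤23, 4·0+4·3=12≤17, objective 24.
No feasible integer point exceeds 32.

32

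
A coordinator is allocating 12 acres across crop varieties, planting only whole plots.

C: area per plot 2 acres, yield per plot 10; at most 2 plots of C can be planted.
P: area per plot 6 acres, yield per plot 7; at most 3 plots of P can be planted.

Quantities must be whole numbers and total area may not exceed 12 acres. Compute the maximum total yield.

27

Take 2×C and 1×P: area 10 ≤ 12, yield 2·10 + 1·7 = 27.
C has the best ratio (10/2) and is taken to its limit of 2; remaining capacity is filled optimally with the others.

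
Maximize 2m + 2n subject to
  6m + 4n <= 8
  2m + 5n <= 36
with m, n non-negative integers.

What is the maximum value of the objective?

4

(m,n)=(0,2): 6·0+4·2=8≤8, 2·0+5·2=10≤36, objective 4.
(m,n)=(0,1): 6·0+4·1=4≤8, 2·0+5·1=5≤36, objective 2.
No feasible integer point exceeds 4.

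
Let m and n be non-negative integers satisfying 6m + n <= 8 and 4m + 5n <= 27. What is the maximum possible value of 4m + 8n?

Relaxing integrality, the LP optimum is 43.20 at (m,n) = (0, 5.4), which is not an integer point.
(m,n)=(0,5): 6·0+1·5=5≤8, 4·0+5·5=25≤27, objective 40.
(m,n)=(0,4): 6·0+1·4=4≤8, 4·0+5·4=20≤27, objective 32.
The best lattice point is (0,5), giving 40.

40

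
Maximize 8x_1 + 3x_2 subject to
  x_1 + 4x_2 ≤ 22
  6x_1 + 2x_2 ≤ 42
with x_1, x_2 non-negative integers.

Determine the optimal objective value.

57

(x_1,x_2)=(6,3) is feasible, giving 57.
(x_1,x_2)=(6,2) is feasible, giving 54.
No feasible integer point exceeds 57.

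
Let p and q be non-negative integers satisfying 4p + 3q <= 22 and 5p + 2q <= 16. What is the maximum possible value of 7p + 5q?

35

The continuous relaxation peaks at (0.571, 6.57) with value 36.86; rounding to a feasible lattice point costs some objective.
(p,q)=(0,7): 4·0+3·7=21≤22, 5·0+2·7=14≤16, objective 35.
(p,q)=(1,5): 4·1+3·5=19≤22, 5·1+2·5=15≤16, objective 32.
(p,q)=(0,6): 4·0+3·6=18≤22, 5·0+2·6=12≤16, objective 30.
The best lattice point is (0,7), giving 35.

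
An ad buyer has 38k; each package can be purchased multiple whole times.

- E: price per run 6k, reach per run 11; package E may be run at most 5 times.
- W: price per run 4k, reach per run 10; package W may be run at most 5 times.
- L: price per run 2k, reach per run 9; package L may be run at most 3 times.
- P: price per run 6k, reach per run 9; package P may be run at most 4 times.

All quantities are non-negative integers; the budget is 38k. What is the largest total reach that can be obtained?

L has the best ratio (9/2); taking only L gives at most 3×9 = 27 (stopped by the supply cap of 3).
Mixing does better — 2×E, 5×W, and 3×L: price 38 ≤ 38, reach 2·11 + 5·10 + 3·9 = 99.

99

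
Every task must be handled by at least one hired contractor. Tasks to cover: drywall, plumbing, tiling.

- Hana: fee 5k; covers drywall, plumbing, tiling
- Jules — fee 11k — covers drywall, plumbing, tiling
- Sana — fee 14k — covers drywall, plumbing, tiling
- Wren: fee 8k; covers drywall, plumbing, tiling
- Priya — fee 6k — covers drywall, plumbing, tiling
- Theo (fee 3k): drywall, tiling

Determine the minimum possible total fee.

This is an integer covering problem.
The greedy cost-per-new-task heuristic would pick Theo and Hana for 8, but a cheaper cover exists.
Hana alone covers drywall, plumbing, tiling — every task.
Total fee: 5.
No cover costs less than 5.

5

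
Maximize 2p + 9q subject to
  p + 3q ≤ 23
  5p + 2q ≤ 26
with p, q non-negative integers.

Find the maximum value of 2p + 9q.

67

(p,q)=(2,7): 1·2+3·7=23≤23, 5·2+2·7=24≤26, objective 67.
(p,q)=(1,7): 1·1+3·7=22≤23, 5·1+2·7=19≤26, objective 65.
No feasible integer point exceeds 67.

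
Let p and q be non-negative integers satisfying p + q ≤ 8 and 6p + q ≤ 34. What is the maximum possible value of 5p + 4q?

37

The continuous relaxation peaks at (5.2, 2.8) with value 37.20; rounding to a feasible lattice point costs some objective.
(p,q)=(5,3) is feasible, giving 37.
(p,q)=(4,4) is feasible, giving 36.
No feasible integer point exceeds 37.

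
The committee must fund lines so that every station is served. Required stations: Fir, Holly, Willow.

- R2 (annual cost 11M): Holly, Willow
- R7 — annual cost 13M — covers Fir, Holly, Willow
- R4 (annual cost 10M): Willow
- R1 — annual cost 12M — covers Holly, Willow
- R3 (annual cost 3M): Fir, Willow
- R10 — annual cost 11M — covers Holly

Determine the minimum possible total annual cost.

The greedy cost-per-new-station heuristic would pick R3 and R2 for 14, but a cheaper cover exists.
R7 alone covers Fir, Holly, Willow — every station.
Total annual cost: 13.
No cover costs less than 13.

13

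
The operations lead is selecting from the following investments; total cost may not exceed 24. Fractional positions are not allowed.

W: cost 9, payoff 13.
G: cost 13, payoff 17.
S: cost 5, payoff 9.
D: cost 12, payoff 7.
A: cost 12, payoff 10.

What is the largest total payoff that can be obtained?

Take W and G: cost 9 + 13 = 22 ≤ 24, payoff 13 + 17 = 30.
No other feasible combination does better.

30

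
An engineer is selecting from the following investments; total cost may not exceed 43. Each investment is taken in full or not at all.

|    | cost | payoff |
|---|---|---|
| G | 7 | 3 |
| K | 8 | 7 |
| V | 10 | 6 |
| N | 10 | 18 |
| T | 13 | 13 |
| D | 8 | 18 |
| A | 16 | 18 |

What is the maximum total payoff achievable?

Allowing fractional choices, the relaxed optimum would be about 63.0, but investments are indivisible.
K + N + D + A: cost 8 + 10 + 8 + 16 = 42 ≤ 43, payoff 7 + 18 + 18 + 18 = 61.
G + N + D + A: cost 7 + 10 + 8 + 16 = 41 ≤ 43, payoff 3 + 18 + 18 + 18 = 57.
Best is K, N, D, and A with total payoff 61.

61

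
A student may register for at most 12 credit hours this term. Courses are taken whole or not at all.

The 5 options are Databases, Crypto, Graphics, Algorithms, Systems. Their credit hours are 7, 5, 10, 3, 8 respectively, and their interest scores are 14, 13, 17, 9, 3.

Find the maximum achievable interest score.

Crypto + Algorithms: credit hours 5 + 3 = 8 ≤ 12, interest score 13 + 9 = 22.
Databases + Crypto: credit hours 7 + 5 = 12 ≤ 12, interest score 14 + 13 = 27.
Databases + Algorithms: credit hours 7 + 3 = 10 ≤ 12, interest score 14 + 9 = 23.
Best is Databases and Crypto with total interest score 27.

27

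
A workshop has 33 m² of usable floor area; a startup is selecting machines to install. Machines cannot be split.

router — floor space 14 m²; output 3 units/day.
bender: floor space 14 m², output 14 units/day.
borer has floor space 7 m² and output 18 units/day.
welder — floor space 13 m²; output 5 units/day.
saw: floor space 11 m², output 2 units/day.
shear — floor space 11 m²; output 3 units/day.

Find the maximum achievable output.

35

Allowing fractional choices, the relaxed optimum would be about 36.6, but machines are indivisible.
bender + borer + shear: floor space 14 + 7 + 11 = 32 ≤ 33, output 14 + 18 + 3 = 35.
bender + borer + saw: floor space 14 + 7 + 11 = 32 ≤ 33, output 14 + 18 + 2 = 34.
bender + borer: floor space 14 + 7 = 21 ≤ 33, output 14 + 18 = 32.
Best is bender, borer, and shear with total output 35.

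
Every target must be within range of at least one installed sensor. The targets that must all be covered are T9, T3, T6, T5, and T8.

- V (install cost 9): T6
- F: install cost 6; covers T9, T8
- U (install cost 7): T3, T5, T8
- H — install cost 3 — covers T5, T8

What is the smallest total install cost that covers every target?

The greedy cost-per-new-target heuristic would pick H, F, U, and V for 25, but a cheaper cover exists.
Choose V, F, and U: together they cover T9, T3, T6, T5, T8 — every target.
Total install cost: 9 + 6 + 7 = 22.
No cover costs less than 22.

22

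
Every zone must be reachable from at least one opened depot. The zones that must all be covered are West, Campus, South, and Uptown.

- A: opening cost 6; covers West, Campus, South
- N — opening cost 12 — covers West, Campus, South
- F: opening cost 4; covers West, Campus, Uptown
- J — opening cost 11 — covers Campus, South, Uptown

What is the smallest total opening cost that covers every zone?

10

Choose A and F: together they cover West, Campus, South, Uptown — every zone.
Total opening cost: 6 + 4 = 10.
No cover costs less than 10.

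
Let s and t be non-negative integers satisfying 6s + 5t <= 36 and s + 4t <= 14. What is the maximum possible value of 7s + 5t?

42

(s,t)=(6,0) is feasible, giving 42.
(s,t)=(5,1) is feasible, giving 40.
The best lattice point is (6,0), giving 42.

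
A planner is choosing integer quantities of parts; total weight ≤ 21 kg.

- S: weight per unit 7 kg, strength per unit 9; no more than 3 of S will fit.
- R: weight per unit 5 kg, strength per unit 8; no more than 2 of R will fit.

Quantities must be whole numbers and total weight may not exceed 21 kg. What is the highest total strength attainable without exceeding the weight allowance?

27

2×S and 1×R: weight 19 ≤ 21, strength 2·9 + 1·8 = 26.
3×S: weight 21 ≤ 21, strength 3·9 = 27.
Best is 27.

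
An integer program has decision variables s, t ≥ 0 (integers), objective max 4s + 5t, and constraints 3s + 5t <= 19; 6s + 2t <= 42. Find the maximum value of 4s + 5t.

24

Relaxing integrality, the LP optimum is 25.33 at (s,t) = (6.33, 0), which is not an integer point.
(s,t)=(6,0): 3·6+5·0=18≤19, 6·6+2·0=36≤42, objective 24.
(s,t)=(5,0): 3·5+5·0=15≤19, 6·5+2·0=30≤42, objective 20.
Maximum is 24 at (s,t)=(6,0).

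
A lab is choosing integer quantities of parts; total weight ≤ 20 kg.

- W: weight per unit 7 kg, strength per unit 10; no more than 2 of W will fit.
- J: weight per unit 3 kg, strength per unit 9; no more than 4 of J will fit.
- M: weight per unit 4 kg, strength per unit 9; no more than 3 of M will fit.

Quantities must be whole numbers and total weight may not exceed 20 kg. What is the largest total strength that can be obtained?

54

This is a bounded integer knapsack.
Take 4×J and 2×M: weight 20 ≤ 20, strength 4·9 + 2·9 = 54.
J has the best ratio (9/3) and is taken to its limit of 4; remaining capacity is filled optimally with the others.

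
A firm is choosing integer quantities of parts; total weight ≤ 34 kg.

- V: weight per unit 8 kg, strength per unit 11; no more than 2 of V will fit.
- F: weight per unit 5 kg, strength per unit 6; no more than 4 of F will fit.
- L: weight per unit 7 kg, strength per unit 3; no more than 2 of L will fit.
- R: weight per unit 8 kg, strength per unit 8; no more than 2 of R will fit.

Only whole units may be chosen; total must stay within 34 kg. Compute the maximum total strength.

2×V and 3×F: weight 31 ≤ 34, strength 2·11 + 3·6 = 40.
2×V, 2×F, and 1×R: weight 34 ≤ 34, strength 2·11 + 2·6 + 1·8 = 42.
Best is 42.

42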